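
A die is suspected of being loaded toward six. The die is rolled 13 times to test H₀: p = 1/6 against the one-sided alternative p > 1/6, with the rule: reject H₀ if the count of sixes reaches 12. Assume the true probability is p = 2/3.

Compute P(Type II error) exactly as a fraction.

β = P(fail to reject H₀ | Ha true) = P(K ≤ 11 | p = 2/3), K ~ Binomial(13, 2/3).
Summing C(13,j)·(2/3)^j·(1/3)^{13-j} for j = 0..11 gives 510961/531441.

510961/531441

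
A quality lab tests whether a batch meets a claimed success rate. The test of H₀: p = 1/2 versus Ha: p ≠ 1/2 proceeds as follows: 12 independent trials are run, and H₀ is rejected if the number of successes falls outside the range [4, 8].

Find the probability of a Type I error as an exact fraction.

299/2048

α = P(S ≤ 3 or S ≥ 9 | p = 1/2), S ~ Binomial(12, 1/2).
The two tails are symmetric, so α = 2·(1 + 12 + 66 + 220)/2^12 = 598/4096 = 299/2048.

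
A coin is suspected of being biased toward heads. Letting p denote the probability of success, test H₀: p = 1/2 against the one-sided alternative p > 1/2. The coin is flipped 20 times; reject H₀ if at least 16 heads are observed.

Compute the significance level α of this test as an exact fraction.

Under H₀, X ~ Binomial(20, 1/2), and α = P(X ≥ 16).
P(X ≥ 16) = [C(20,16) + C(20,17) + C(20,18) + C(20,19) + C(20,20)] / 2^20 = (4845 + 1140 + 190 + 20 + 1) / 1048576 = 6196/1048576 = 1549/262144.

1549/262144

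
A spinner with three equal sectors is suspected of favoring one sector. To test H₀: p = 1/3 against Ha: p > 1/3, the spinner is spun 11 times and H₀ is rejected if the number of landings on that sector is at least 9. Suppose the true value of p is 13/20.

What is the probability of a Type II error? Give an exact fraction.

32762721984671/40960000000000

β = P(fail to reject H₀ | Ha true) = P(Y ≤ 8 | p = 13/20), Y ~ Binomial(11, 13/20).
Equivalently, β = 1 − P(Y ≥ 9) = 32762721984671/40960000000000.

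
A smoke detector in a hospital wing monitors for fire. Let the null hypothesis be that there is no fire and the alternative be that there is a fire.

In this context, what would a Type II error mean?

A Type II error is failing to reject H₀ when H₀ is false.
Here that means remaining silent when actually there is a fire.

A Type II error would mean concluding that there is no fire (or at least failing to establish that there is a fire) when in fact there is a fire.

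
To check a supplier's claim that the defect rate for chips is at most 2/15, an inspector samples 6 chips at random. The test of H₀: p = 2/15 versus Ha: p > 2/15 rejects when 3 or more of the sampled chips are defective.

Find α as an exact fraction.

The significance level is the probability, assuming p = 2/15, of seeing 3 or more defectives in 6 draws.
Computing the lower-tail complement: 1 − 2199197/2278125 = 78928/2278125.

78928/2278125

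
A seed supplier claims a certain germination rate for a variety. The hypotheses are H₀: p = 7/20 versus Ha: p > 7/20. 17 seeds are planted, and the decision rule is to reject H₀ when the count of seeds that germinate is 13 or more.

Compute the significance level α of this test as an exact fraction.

192899528156639731/327680000000000000000

The Type I error probability is α = P(Y ≥ 13) computed under H₀, where Y ~ Binomial(17, 7/20).
P(Y ≥ 13) = Σ_{j=13}^{17} C(17,j)·(7/20)^j·(13/20)^{17-j} = 192899528156639731/327680000000000000000.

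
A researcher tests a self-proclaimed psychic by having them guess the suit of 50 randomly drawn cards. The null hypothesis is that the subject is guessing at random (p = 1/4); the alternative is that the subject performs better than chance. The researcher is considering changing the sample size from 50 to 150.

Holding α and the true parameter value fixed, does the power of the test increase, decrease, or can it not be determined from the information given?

Increasing n separates the H₀ and Ha sampling distributions, so under Ha fewer outcomes land in the acceptance region.
Since power = 1 − β and β decreases, power increases.

It increases.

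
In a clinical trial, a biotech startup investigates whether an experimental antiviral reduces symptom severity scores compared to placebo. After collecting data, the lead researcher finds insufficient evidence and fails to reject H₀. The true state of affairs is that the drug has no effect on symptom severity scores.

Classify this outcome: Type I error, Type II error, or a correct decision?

The conventional null hypothesis here is that the drug has no effect on symptom severity scores.
The test retained a true H₀ — the decision matches the true state.

Neither — the decision is correct.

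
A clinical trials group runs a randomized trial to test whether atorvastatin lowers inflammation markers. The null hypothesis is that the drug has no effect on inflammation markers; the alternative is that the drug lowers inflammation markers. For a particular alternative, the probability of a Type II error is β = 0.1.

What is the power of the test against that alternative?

Power = 1 − β = 1 − 0.1 = 0.9.

0.9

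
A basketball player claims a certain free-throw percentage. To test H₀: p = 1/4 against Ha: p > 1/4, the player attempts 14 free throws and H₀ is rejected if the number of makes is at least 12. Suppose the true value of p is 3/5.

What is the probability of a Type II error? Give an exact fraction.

5860647088/6103515625

Under the alternative p = 3/5, Y ~ Binomial(14, 3/5); β is the probability the test does not reject, P(Y < 12).
Adding the binomial probabilities P(Y=0)+…+P(Y=11) at p = 3/5 gives 5860647088/6103515625.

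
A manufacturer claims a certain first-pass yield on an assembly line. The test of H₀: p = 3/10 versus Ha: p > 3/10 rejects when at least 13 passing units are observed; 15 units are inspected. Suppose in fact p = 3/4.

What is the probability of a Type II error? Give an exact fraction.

820244467/1073741824

A Type II error is failing to reject when Ha holds: with p = 3/4, β = P(Y ≤ 12).
Summing C(15,j)·(3/4)^j·(1/4)^{15-j} for j = 0..12 gives 820244467/1073741824.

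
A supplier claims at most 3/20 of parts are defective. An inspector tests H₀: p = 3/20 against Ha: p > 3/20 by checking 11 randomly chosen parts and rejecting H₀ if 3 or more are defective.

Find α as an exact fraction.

9059861222307/40960000000000

The significance level is the probability, assuming p = 3/20, of seeing 3 or more defectives in 11 draws.
Computing the lower-tail complement: 1 − 31900138777693/40960000000000 = 9059861222307/40960000000000.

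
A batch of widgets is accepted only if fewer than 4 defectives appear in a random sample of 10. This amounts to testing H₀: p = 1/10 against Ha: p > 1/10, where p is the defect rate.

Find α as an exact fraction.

Under H₀, X ~ Binomial(10, 1/10); the Type I error rate is P(X ≥ 4).
α = 1 − P(X ≤ 3) = 1 − 617003001/625000000 = 7996999/625000000.

7996999/625000000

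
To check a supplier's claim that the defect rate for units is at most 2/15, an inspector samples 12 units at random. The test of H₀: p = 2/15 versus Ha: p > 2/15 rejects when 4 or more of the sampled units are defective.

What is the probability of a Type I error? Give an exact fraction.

558522837776/8649755859375

Under H₀, Y ~ Binomial(12, 2/15); the Type I error rate is P(Y ≥ 4).
Computing the lower-tail complement: 1 − 8091233021599/8649755859375 = 558522837776/8649755859375.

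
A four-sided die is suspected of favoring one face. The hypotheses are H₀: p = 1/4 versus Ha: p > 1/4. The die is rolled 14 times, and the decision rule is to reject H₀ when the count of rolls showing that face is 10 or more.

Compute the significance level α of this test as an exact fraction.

α = P(reject H₀ | H₀ true) = P(Y ≥ 10 | p = 1/4), with Y ~ Binomial(14, 1/4).
Adding the binomial terms for j = 10 through 14 with p = 1/4 yields 91771/268435456.

91771/268435456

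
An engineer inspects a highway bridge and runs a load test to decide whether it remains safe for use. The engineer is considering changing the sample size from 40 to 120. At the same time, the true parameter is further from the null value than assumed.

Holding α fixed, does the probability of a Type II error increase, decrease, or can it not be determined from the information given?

A larger sample reduces the standard error, pulling the sampling distribution under Ha further from the non-rejection region. A bigger departure from H₀ is easier for the test to detect, so it fails to reject less often. Both changes push β in the same direction.

It decreases.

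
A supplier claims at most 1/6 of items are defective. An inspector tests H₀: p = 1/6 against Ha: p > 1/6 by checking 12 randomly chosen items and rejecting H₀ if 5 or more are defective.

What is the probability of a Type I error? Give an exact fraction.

α = P(reject H₀ | H₀ true) = P(Y ≥ 5 | p = 1/6), Y ~ Binomial(12, 1/6).
Computing the lower-tail complement: 1 − 349609375/362797056 = 13187681/362797056.

13187681/362797056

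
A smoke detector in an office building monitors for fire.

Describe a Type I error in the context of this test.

With the conventional null hypothesis that there is no fire:
A Type I error is rejecting H₀ when H₀ is true.
Here that means sounding the alarm and evacuating the building when actually there is no fire.

A Type I error would mean concluding that there is a fire when in fact there is no fire.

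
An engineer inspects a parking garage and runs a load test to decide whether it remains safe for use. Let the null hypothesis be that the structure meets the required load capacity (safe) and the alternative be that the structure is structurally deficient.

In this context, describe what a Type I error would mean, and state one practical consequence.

A Type I error is rejecting H₀ when H₀ is true.
Here that means closing the structure for repairs when actually the structure meets the required load capacity (safe).

A Type I error would mean concluding that the structure is structurally deficient when in fact the structure meets the required load capacity (safe). Consequence: a sound structure is closed unnecessarily, at significant cost and disruption.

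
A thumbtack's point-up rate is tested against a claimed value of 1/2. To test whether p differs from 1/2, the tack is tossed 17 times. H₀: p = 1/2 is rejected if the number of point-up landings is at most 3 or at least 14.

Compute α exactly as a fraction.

417/32768

The significance level is the null-hypothesis probability of the rejection region {≤3} ∪ {≥14}.
The two tails are symmetric, so α = 2·(1 + 17 + 136 + 680)/2^17 = 1668/131072 = 417/32768.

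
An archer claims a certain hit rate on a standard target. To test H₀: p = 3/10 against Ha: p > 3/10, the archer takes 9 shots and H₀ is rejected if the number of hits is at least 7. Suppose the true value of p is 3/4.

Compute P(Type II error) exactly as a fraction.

13085/32768

β = P(fail to reject H₀ | Ha true) = P(X ≤ 6 | p = 3/4), X ~ Binomial(9, 3/4).
Equivalently, β = 1 − P(X ≥ 7) = 13085/32768.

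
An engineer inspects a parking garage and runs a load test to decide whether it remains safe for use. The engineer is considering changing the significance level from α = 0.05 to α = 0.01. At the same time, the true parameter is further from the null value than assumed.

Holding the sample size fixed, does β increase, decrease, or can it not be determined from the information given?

Cannot be determined from the information given.

The first change alone would make β increase; the second alone would make β decrease. Which effect dominates depends on the magnitudes, which are not given.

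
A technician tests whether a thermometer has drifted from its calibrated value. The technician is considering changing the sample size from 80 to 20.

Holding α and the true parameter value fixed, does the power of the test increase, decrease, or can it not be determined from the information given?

With less data the test statistic is noisier; under Ha, more outcomes land inside the acceptance region.
Since power = 1 − β and β increases, power decreases.

It decreases.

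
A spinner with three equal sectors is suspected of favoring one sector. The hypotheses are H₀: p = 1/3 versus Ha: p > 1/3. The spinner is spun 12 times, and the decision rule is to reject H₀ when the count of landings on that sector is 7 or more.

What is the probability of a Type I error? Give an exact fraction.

α = P(reject H₀ | H₀ true) = P(S ≥ 7 | p = 1/3), with S ~ Binomial(12, 1/3).
Summing C(12,j)(1/3)^j(2/3)^{12−j} for j = 7,…,12 gives 11771/177147.

11771/177147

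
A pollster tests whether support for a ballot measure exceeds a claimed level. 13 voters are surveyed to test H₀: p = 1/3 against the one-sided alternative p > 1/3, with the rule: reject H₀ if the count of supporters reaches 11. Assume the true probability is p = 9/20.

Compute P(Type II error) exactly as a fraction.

40790448134932573/40960000000000000

β = P(fail to reject H₀ | Ha true) = P(S ≤ 10 | p = 9/20), S ~ Binomial(13, 9/20).
Summing C(13,j)·(9/20)^j·(11/20)^{13-j} for j = 0..10 gives 40790448134932573/40960000000000000.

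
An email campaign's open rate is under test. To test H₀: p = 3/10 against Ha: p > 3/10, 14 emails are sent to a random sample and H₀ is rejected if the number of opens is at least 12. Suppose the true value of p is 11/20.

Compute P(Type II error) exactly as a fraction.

805268516435735481/819200000000000000

β = P(fail to reject H₀ | Ha true) = P(S ≤ 11 | p = 11/20), S ~ Binomial(14, 11/20).
Adding the binomial probabilities P(S=0)+…+P(S=11) at p = 11/20 gives 805268516435735481/819200000000000000.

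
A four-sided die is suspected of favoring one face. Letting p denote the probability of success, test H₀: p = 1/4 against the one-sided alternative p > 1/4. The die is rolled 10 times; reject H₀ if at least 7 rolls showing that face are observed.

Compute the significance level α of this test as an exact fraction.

919/262144

The Type I error probability is α = P(X ≥ 7) computed under H₀, where X ~ Binomial(10, 1/4).
Adding the binomial terms for j = 7 through 10 with p = 1/4 yields 919/262144.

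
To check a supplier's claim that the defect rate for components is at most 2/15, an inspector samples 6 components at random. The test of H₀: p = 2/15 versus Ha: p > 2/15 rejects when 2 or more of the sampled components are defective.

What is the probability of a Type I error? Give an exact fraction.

84332/455625

The significance level is the probability, assuming p = 2/15, of seeing 2 or more defectives in 6 draws.
α = 1 − P(X ≤ 1) = 1 − 371293/455625 = 84332/455625.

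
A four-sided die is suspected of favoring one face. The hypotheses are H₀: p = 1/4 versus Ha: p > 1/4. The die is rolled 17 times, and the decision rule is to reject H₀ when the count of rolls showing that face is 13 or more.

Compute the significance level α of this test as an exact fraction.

α = P(reject H₀ | H₀ true) = P(K ≥ 13 | p = 1/4), with K ~ Binomial(17, 1/4).
Summing C(17,j)(1/4)^j(3/4)^{17−j} for j = 13,…,17 gives 3319/268435456.

3319/268435456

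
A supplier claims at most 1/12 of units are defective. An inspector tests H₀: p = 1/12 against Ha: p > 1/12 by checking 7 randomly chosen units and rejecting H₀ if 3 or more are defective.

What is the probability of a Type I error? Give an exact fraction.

Under H₀, S ~ Binomial(7, 1/12); the Type I error rate is P(S ≥ 3).
Computing the lower-tail complement: 1 − 11756723/11943936 = 187213/11943936.

187213/11943936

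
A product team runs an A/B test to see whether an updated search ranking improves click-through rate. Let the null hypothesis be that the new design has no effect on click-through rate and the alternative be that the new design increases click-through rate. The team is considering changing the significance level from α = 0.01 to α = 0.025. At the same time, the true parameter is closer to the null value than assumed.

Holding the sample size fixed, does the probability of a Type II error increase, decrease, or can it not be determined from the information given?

The first change alone would make β decrease; the second alone would make β increase. Which effect dominates depends on the magnitudes, which are not given.

Cannot be determined from the information given.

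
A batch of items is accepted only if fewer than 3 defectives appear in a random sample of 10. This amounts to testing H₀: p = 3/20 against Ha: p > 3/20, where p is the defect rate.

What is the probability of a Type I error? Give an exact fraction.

460297010259/2560000000000

The significance level is the probability, assuming p = 3/20, of seeing 3 or more defectives in 10 draws.
Computing the lower-tail complement: 1 − 2099702989741/2560000000000 = 460297010259/2560000000000.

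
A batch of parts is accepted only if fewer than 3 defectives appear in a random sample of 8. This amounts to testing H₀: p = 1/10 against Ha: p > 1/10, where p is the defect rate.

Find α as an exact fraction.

3809179/100000000

α = P(reject H₀ | H₀ true) = P(Y ≥ 3 | p = 1/10), Y ~ Binomial(8, 1/10).
α = 1 − P(Y ≤ 2) = 1 − 96190821/100000000 = 3809179/100000000.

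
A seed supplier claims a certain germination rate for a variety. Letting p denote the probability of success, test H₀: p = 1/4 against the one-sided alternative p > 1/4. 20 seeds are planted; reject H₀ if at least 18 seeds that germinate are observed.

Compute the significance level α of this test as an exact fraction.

The Type I error probability is α = P(X ≥ 18) computed under H₀, where X ~ Binomial(20, 1/4).
Summing C(20,j)(1/4)^j(3/4)^{20−j} for j = 18,…,20 gives 1771/1099511627776.

1771/1099511627776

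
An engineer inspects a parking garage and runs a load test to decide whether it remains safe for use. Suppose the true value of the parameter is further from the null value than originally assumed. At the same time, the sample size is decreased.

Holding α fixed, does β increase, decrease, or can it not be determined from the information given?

Cannot be determined from the information given.

The first change alone would make β decrease; the second alone would make β increase. Which effect dominates depends on the magnitudes, which are not given.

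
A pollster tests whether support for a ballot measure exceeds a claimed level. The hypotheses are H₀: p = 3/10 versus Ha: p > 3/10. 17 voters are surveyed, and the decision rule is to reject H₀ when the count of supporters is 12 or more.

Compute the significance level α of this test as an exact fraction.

32798897961633/50000000000000000

α = P(reject H₀ | H₀ true) = P(S ≥ 12 | p = 3/10), with S ~ Binomial(17, 3/10).
P(S ≥ 12) = Σ_{j=12}^{17} C(17,j)·(3/10)^j·(7/10)^{17-j} = 32798897961633/50000000000000000.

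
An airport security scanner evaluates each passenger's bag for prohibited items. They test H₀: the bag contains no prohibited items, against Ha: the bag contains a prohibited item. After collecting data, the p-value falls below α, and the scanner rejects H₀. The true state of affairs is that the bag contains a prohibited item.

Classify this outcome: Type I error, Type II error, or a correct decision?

Neither — the decision is correct.

The test rejected a false H₀ — the decision matches the true state.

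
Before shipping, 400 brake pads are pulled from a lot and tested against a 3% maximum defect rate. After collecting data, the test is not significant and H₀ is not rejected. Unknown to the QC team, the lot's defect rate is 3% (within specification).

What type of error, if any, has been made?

No error (correct decision).

The conventional null hypothesis here is that the lot's defect rate is 3% (within specification).
The test retained a true H₀ — the decision matches the true state.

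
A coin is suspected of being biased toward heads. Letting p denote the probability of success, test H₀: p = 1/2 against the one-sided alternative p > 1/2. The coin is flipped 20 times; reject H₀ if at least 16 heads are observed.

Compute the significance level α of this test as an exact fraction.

1549/262144

α = P(reject H₀ | H₀ true) = P(Y ≥ 16 | p = 1/2), with Y ~ Binomial(20, 1/2).
Summing the upper tail: (4845 + 1140 + 190 + 20 + 1) / 2^20 = 6196/1048576 = 1549/262144.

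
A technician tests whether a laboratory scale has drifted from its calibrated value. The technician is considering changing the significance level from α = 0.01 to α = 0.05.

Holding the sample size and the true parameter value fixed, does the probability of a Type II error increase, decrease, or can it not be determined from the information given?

With a larger α the critical value moves toward the center, so more of the Ha sampling distribution lies in the rejection region.

It decreases.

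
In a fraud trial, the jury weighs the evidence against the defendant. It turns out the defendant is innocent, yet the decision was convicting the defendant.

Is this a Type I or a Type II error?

The null hypothesis here is that the defendant is innocent.
'Convicting the defendant' corresponds to rejecting H₀.
H₀ was rejected but H₀ is true — a Type I error (false positive).

Type I error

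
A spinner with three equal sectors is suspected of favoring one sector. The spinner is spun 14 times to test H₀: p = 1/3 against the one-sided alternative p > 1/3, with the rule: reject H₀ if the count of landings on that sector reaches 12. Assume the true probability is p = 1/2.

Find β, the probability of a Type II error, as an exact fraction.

8139/8192

β = P(fail to reject H₀ | Ha true) = P(S ≤ 11 | p = 1/2), S ~ Binomial(14, 1/2).
Equivalently, β = 1 − P(S ≥ 12) = 8139/8192.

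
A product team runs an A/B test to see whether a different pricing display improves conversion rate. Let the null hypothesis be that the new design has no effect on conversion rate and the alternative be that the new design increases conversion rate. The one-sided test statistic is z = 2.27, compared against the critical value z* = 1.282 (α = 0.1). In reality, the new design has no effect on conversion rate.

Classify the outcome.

Since z = 2.27 > z* = 1.282, H₀ is rejected.
H₀ is true (actually the new design has no effect on conversion rate).
Rejecting a true H₀ is a Type I error.

Type I error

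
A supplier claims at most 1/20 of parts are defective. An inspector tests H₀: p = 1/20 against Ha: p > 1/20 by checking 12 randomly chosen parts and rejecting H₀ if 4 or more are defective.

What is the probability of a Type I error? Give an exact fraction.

1832061525793/819200000000000

α = P(reject H₀ | H₀ true) = P(S ≥ 4 | p = 1/20), S ~ Binomial(12, 1/20).
Via the complement, α = 1 − Σ_{j=0}^{3} C(12,j)(1/20)^j(19/20)^{12-j} = 1832061525793/819200000000000.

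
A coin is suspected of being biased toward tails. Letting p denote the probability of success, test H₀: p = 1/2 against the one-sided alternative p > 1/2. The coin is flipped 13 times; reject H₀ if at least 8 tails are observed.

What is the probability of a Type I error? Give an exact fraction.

595/2048

Under H₀, S ~ Binomial(13, 1/2), and α = P(S ≥ 8).
That's C(13,8) + C(13,9) + C(13,10) + C(13,11) + C(13,12) + C(13,13) over 2^13, i.e. (1287 + 715 + 286 + 78 + 13 + 1)/8192 = 2380/8192 = 595/2048.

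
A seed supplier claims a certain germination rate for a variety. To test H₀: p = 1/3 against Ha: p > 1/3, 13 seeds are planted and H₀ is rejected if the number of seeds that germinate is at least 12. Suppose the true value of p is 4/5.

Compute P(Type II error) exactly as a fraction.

935490453/1220703125

A Type II error is failing to reject when Ha holds: with p = 4/5, β = P(X ≤ 11).
Summing C(13,j)·(4/5)^j·(1/5)^{13-j} for j = 0..11 gives 935490453/1220703125.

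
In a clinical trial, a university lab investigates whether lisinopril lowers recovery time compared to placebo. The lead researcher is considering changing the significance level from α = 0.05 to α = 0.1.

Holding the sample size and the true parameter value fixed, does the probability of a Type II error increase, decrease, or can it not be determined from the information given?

A larger α widens the rejection region, so when the alternative is true more outcomes lead to rejection — failing to reject becomes less likely.

It decreases.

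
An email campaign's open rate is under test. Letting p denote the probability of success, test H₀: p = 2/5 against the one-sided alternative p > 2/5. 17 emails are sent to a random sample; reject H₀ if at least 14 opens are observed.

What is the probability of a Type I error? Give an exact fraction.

Under H₀, K ~ Binomial(17, 2/5), and α = P(K ≥ 14).
P(K ≥ 14) = Σ_{j=14}^{17} C(17,j)·(2/5)^j·(3/5)^{17-j} = 68878336/152587890625.

68878336/152587890625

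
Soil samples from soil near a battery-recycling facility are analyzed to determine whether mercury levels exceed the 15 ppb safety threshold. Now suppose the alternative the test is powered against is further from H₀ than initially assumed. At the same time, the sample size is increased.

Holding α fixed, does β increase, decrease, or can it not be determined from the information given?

It decreases.

A bigger departure from H₀ is easier for the test to detect, so it fails to reject less often. More data shrinks sampling variability; the test statistic under Ha concentrates further from the null value, making rejection more likely. Both changes push β in the same direction.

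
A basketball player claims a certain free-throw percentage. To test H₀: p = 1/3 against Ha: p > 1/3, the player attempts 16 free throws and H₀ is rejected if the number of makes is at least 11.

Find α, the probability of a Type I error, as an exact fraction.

α = P(reject H₀ | H₀ true) = P(S ≥ 11 | p = 1/3), with S ~ Binomial(16, 1/3).
Adding the binomial terms for j = 11 through 16 with p = 1/3 yields 19321/4782969.

19321/4782969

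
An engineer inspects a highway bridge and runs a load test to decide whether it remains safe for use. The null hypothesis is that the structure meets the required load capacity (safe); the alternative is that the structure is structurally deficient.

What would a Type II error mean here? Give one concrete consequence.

A Type II error would mean concluding that the structure meets the required load capacity (safe) (or at least failing to establish that the structure is structurally deficient) when in fact the structure is structurally deficient. Consequence: a deficient structure remains in service and may fail under load.

A Type II error is failing to reject H₀ when H₀ is false.
Here that means keeping the structure open when actually the structure is structurally deficient.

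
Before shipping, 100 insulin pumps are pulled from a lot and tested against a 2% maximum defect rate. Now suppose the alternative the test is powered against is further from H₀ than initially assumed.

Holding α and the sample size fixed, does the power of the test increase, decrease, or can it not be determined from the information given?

A bigger departure from H₀ is easier for the test to detect, so it fails to reject less often.
Since power = 1 − β and β decreases, power increases.

It increases.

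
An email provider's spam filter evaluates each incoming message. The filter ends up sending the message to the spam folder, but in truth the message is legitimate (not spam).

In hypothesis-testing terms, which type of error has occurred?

Type I error

The null hypothesis here is that the message is legitimate (not spam).
'Sending the message to the spam folder' corresponds to rejecting H₀.
H₀ was rejected but H₀ is true — a Type I error (false positive).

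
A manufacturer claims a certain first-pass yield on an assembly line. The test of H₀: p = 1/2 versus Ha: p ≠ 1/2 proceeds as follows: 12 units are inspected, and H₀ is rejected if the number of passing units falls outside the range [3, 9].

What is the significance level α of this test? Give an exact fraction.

The significance level is the null-hypothesis probability of the rejection region {≤2} ∪ {≥10}.
Each tail has probability (1 + 12 + 66)/4096; doubling gives α = 158/4096 = 79/2048.

79/2048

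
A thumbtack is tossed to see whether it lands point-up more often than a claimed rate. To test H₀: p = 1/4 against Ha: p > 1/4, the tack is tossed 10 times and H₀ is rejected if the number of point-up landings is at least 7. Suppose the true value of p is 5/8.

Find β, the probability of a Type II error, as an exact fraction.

148513581/268435456

A Type II error is failing to reject when Ha holds: with p = 5/8, β = P(S ≤ 6).
Adding the binomial probabilities P(S=0)+…+P(S=6) at p = 5/8 gives 148513581/268435456.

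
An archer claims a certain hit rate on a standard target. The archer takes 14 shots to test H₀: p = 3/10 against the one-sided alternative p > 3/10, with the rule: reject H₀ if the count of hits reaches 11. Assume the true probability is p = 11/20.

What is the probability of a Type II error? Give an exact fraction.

A Type II error is failing to reject when Ha holds: with p = 11/20, β = P(S ≤ 10).
Equivalently, β = 1 − P(S ≥ 11) = 767413934602409223/819200000000000000.

767413934602409223/819200000000000000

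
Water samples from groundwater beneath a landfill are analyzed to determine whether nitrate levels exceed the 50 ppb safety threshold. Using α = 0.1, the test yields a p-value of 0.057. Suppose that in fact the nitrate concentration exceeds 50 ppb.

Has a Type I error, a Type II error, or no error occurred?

No error (correct decision).

The conventional null hypothesis is that the nitrate concentration is at or below 50 ppb (safe).
Since p = 0.057 < α = 0.1, H₀ is rejected.
H₀ is false (actually the nitrate concentration exceeds 50 ppb).
The decision matches the true state — no error.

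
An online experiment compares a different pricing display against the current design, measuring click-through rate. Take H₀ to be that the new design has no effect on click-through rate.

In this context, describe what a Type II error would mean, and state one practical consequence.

A Type II error would mean concluding that the new design has no effect on click-through rate (or at least failing to establish that the new design increases click-through rate) when in fact the new design increases click-through rate. Consequence: a genuinely better design is discarded.

A Type II error is failing to reject H₀ when H₀ is false.
Here that means keeping the current design when actually the new design increases click-through rate.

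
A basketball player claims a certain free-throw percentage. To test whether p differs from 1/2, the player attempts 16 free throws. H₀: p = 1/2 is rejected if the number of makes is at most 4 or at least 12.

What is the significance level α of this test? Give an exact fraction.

The significance level is the null-hypothesis probability of the rejection region {≤4} ∪ {≥12}.
Each tail has probability (1 + 16 + 120 + 560 + 1820)/65536; doubling gives α = 5034/65536 = 2517/32768.

2517/32768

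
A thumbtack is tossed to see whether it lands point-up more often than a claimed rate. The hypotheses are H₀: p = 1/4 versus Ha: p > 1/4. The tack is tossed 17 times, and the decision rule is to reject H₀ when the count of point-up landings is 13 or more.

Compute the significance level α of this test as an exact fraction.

Under H₀, X ~ Binomial(17, 1/4), and α = P(X ≥ 13).
P(X ≥ 13) = Σ_{j=13}^{17} C(17,j)·(1/4)^j·(3/4)^{17-j} = 3319/268435456.

3319/268435456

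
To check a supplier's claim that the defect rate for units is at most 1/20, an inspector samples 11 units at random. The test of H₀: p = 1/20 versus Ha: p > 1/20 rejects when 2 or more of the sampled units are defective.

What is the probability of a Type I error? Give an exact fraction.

Under H₀, S ~ Binomial(11, 1/20); the Type I error rate is P(S ≥ 2).
Computing the lower-tail complement: 1 − 18393198773403/20480000000000 = 2086801226597/20480000000000.

2086801226597/20480000000000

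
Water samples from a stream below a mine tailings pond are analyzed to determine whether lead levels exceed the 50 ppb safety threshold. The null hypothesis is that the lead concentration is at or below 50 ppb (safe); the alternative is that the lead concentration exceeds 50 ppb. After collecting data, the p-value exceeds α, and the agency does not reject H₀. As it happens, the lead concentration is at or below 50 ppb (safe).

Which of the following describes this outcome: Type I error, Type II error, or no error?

The test retained a true H₀ — the decision matches the true state.

No error (correct decision).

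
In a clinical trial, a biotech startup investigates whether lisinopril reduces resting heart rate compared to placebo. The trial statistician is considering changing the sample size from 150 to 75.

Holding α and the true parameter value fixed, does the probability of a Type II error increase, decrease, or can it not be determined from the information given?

A smaller sample increases the standard error, so the sampling distributions under H₀ and Ha overlap more.

It increases.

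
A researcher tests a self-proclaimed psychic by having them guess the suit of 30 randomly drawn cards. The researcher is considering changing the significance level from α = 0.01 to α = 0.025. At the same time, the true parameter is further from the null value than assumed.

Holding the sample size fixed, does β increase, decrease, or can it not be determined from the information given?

With a larger α the critical value moves toward the center, so more of the Ha sampling distribution lies in the rejection region. A bigger departure from H₀ is easier for the test to detect, so it fails to reject less often. Both changes push β in the same direction.

It decreases.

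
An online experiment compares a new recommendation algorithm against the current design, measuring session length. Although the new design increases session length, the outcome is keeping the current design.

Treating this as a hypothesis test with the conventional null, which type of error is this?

Type II error

The null hypothesis here is that the new design has no effect on session length.
'Keeping the current design' corresponds to failing to reject H₀.
H₀ was not rejected but H₀ is false — a Type II error (false negative).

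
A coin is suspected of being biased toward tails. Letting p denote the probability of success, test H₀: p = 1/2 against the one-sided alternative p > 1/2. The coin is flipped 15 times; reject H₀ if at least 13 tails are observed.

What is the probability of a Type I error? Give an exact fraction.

α = P(reject H₀ | H₀ true) = P(X ≥ 13 | p = 1/2), with X ~ Binomial(15, 1/2).
P(X ≥ 13) = [C(15,13) + C(15,14) + C(15,15)] / 2^15 = (105 + 15 + 1) / 32768 = 121/32768.

121/32768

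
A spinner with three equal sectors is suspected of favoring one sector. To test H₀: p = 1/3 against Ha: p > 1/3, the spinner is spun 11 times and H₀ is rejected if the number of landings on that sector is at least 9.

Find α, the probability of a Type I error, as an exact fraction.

1/729

α = P(reject H₀ | H₀ true) = P(S ≥ 9 | p = 1/3), with S ~ Binomial(11, 1/3).
Summing C(11,j)(1/3)^j(2/3)^{11−j} for j = 9,…,11 gives 1/729.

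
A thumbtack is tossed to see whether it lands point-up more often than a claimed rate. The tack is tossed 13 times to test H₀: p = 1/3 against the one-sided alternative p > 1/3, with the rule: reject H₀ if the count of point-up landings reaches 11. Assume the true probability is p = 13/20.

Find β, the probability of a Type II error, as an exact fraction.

β = P(fail to reject H₀ | Ha true) = P(K ≤ 10 | p = 13/20), K ~ Binomial(13, 13/20).
Summing C(13,j)·(13/20)^j·(7/20)^{13-j} for j = 0..10 gives 36323681060626281/40960000000000000.

36323681060626281/40960000000000000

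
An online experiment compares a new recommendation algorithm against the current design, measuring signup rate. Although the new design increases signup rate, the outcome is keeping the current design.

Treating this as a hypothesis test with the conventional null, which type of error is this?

Type II error

The null hypothesis here is that the new design has no effect on signup rate.
'Keeping the current design' corresponds to failing to reject H₀.
H₀ was not rejected but H₀ is false — a Type II error (false negative).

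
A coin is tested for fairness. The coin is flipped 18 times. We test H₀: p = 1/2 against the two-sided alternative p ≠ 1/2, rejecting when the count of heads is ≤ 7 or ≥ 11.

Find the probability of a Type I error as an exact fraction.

15751/32768

Under H₀, S ~ Binomial(18, 1/2); α is the probability of landing in either tail, P(S ≤ 7) + P(S ≥ 11).
Each tail has probability (1 + 18 + 153 + 816 + 3060 + 8568 + 18564 + 31824)/262144; doubling gives α = 126008/262144 = 15751/32768.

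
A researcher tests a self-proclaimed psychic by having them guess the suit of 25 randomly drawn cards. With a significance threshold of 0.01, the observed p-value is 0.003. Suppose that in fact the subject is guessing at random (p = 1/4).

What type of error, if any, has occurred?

The conventional null hypothesis is that the subject is guessing at random (p = 1/4).
Since p = 0.003 < α = 0.01, H₀ is rejected.
H₀ is true (actually the subject is guessing at random (p = 1/4)).
Rejecting a true H₀ is a Type I error.

Type I error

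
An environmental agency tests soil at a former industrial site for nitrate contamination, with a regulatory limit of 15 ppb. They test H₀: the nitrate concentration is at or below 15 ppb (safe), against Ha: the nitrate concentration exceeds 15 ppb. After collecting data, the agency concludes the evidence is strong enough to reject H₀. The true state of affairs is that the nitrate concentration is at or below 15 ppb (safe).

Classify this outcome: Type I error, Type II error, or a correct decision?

H₀ was rejected, but H₀ is actually true.
Rejecting a true null hypothesis is a Type I error (false positive).

Type I error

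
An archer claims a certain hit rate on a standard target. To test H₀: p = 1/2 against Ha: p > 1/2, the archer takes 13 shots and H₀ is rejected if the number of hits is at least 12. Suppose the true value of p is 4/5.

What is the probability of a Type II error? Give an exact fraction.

935490453/1220703125

Under the alternative p = 4/5, Y ~ Binomial(13, 4/5); β is the probability the test does not reject, P(Y < 12).
Adding the binomial probabilities P(Y=0)+…+P(Y=11) at p = 4/5 gives 935490453/1220703125.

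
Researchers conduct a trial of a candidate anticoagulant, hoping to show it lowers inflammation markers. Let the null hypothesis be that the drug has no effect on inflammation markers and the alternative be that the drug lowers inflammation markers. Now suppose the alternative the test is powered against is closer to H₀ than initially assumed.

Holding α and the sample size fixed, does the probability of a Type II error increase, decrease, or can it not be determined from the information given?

When the true parameter is near the null value, the test has a harder time distinguishing Ha from H₀.

It increases.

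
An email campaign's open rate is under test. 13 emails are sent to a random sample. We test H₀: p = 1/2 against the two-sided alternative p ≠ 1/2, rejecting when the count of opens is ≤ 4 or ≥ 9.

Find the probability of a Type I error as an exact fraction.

1093/4096

Under H₀, Y ~ Binomial(13, 1/2); α is the probability of landing in either tail, P(Y ≤ 4) + P(Y ≥ 9).
Each tail has probability (1 + 13 + 78 + 286 + 715)/8192; doubling gives α = 2186/8192 = 1093/4096.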